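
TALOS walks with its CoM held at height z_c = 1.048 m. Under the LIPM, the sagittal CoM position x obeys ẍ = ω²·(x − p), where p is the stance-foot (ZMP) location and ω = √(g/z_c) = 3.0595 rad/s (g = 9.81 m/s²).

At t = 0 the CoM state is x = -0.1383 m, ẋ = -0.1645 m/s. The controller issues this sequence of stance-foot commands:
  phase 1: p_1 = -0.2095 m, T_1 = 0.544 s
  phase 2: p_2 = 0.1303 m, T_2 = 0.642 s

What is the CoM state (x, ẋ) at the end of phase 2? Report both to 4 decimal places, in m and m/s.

x = -0.7749, ẋ = -2.6337

phase 1: p=-0.2095, T=0.544, ωT=1.664368, cosh=2.735822, sinh=2.546512; start (x,ẋ)=(-0.138300, -0.164500) → end (x,ẋ)=(-0.151628, 0.104680)
phase 2: p=0.1303, T=0.642, ωT=1.964199, cosh=3.634734, sinh=3.494466; start (x,ẋ)=(-0.151628, 0.104680) → end (x,ẋ)=(-0.774870, -2.633693)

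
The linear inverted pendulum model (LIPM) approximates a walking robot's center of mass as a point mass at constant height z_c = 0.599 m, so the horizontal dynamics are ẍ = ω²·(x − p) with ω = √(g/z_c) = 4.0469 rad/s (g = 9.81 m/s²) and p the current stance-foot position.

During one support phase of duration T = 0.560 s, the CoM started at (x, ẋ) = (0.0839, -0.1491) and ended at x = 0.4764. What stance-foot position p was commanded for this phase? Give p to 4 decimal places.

p = -0.0628

ωT = 4.0469·0.560 = 2.266264; cosh(ωT) = 4.873502, sinh(ωT) = 4.769804
x(T) = p + (x₀−p)·cosh(ωT) + (ẋ₀/ω)·sinh(ωT) ⇒ p·(1 − cosh) = x(T) − x₀·cosh − (ẋ₀/ω)·sinh
numerator   = 0.4764 − (0.0839)·4.873502 − (-0.1491/4.0469)·4.769804 = 0.243247
denominator = 1 − 4.873502 = -3.873502
p = 0.243247 / -3.873502 = -0.0628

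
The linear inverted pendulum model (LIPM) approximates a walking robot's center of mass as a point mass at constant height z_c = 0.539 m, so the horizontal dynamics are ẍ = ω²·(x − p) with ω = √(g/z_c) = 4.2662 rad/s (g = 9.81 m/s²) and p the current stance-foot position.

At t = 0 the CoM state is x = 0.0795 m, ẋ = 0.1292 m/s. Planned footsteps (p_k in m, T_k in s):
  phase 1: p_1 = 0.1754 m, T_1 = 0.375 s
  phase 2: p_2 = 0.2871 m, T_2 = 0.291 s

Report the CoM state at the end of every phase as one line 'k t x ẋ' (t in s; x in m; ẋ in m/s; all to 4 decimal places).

1 0.3750 0.0002 -0.6388
2 0.6660 -0.4883 -3.1387

phase 1: p=0.1754, T=0.375, ωT=1.599825, cosh=2.577049, sinh=2.375117; start (x,ẋ)=(0.079500, 0.129200) → end (x,ẋ)=(0.000190, -0.638774)
phase 2: p=0.2871, T=0.291, ωT=1.241464, cosh=1.874819, sinh=1.585858; start (x,ẋ)=(0.000190, -0.638774) → end (x,ẋ)=(-0.488252, -3.138697)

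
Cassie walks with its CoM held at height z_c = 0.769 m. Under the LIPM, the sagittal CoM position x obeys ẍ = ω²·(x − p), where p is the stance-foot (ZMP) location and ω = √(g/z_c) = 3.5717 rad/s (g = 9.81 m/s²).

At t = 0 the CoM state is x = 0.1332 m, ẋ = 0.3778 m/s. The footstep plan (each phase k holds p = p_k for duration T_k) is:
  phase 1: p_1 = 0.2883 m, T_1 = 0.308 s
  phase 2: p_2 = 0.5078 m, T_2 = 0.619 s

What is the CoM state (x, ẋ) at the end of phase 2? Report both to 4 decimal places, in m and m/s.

phase 1: p=0.2883, T=0.308, ωT=1.100084, cosh=1.668630, sinh=1.335787; start (x,ẋ)=(0.133200, 0.377800) → end (x,ẋ)=(0.170790, -0.109578)
phase 2: p=0.5078, T=0.619, ωT=2.210882, cosh=4.616683, sinh=4.507079; start (x,ẋ)=(0.170790, -0.109578) → end (x,ẋ)=(-1.186346, -5.931060)

x = -1.1863, ẋ = -5.9311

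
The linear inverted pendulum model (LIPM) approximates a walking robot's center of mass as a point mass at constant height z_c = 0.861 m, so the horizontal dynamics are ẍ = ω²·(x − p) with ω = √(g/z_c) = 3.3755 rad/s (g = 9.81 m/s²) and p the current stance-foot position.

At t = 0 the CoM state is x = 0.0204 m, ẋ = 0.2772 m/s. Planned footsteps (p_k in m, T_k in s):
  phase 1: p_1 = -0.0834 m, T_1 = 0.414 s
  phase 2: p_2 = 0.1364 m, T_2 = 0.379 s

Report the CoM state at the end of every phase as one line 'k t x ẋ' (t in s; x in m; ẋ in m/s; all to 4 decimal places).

phase 1: p=-0.0834, T=0.414, ωT=1.397457, cosh=2.146063, sinh=1.898838; start (x,ẋ)=(0.020400, 0.277200) → end (x,ẋ)=(0.295296, 1.260198)
phase 2: p=0.1364, T=0.379, ωT=1.279315, cosh=1.936202, sinh=1.657974; start (x,ẋ)=(0.295296, 1.260198) → end (x,ẋ)=(1.063037, 3.329257)

1 0.4140 0.2953 1.2602
2 0.7930 1.0630 3.3293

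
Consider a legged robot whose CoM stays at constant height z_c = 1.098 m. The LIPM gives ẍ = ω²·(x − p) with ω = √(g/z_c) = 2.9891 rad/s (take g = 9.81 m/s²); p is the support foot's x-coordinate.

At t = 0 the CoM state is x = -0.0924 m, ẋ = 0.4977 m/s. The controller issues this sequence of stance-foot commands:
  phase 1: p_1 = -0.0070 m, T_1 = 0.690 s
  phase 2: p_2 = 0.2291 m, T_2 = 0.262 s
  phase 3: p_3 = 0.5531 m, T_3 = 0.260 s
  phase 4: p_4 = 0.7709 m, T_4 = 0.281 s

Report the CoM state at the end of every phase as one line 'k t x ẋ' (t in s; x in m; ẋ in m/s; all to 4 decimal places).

phase 1: p=-0.0070, T=0.690, ωT=2.062479, cosh=3.996291, sinh=3.869153; start (x,ẋ)=(-0.092400, 0.497700) → end (x,ẋ)=(0.295950, 1.001279)
phase 2: p=0.2291, T=0.262, ωT=0.783144, cosh=1.322654, sinh=0.865688; start (x,ẋ)=(0.295950, 1.001279) → end (x,ẋ)=(0.607504, 1.497329)
phase 3: p=0.5531, T=0.260, ωT=0.777166, cosh=1.317503, sinh=0.857796; start (x,ẋ)=(0.607504, 1.497329) → end (x,ẋ)=(1.054473, 2.112230)
phase 4: p=0.7709, T=0.281, ωT=0.839937, cosh=1.373979, sinh=0.942242; start (x,ẋ)=(1.054473, 2.112230) → end (x,ẋ)=(1.826354, 3.700832)

1 0.6900 0.2959 1.0013
2 0.9520 0.6075 1.4973
3 1.2120 1.0545 2.1122
4 1.4930 1.8264 3.7008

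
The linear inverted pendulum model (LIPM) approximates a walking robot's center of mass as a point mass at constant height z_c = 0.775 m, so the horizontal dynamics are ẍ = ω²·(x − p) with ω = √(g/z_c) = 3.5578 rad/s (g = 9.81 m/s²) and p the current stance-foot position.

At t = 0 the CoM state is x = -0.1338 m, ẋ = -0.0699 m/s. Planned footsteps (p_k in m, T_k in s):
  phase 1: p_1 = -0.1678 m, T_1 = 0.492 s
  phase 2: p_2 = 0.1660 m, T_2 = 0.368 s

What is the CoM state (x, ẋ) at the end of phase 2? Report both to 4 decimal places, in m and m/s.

phase 1: p=-0.1678, T=0.492, ωT=1.750438, cosh=2.965410, sinh=2.791712; start (x,ẋ)=(-0.133800, -0.069900) → end (x,ẋ)=(-0.121825, 0.130418)
phase 2: p=0.1660, T=0.368, ωT=1.309270, cosh=1.986744, sinh=1.716727; start (x,ẋ)=(-0.121825, 0.130418) → end (x,ẋ)=(-0.342904, -1.498861)

x = -0.3429, ẋ = -1.4989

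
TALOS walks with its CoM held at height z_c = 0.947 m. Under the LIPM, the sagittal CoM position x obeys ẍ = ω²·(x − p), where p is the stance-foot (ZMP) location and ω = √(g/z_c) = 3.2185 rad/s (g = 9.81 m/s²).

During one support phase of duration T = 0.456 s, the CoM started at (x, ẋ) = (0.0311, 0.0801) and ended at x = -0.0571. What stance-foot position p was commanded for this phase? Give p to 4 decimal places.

ωT = 3.2185·0.456 = 1.467636; cosh(ωT) = 2.284718, sinh(ωT) = 2.054248
x(T) = p + (x₀−p)·cosh(ωT) + (ẋ₀/ω)·sinh(ωT) ⇒ p·(1 − cosh) = x(T) − x₀·cosh − (ẋ₀/ω)·sinh
numerator   = -0.0571 − (0.0311)·2.284718 − (0.0801/3.2185)·2.054248 = -0.179280
denominator = 1 − 2.284718 = -1.284718
p = -0.179280 / -1.284718 = 0.1395

p = 0.1395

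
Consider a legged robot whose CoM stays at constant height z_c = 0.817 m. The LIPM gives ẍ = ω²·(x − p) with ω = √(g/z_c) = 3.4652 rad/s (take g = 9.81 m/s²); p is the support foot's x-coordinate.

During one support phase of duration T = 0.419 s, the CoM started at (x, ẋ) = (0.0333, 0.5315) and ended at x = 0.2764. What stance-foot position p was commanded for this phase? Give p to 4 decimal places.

ωT = 3.4652·0.419 = 1.451919; cosh(ωT) = 2.252712, sinh(ωT) = 2.018591
x(T) = p + (x₀−p)·cosh(ωT) + (ẋ₀/ω)·sinh(ωT) ⇒ p·(1 − cosh) = x(T) − x₀·cosh − (ẋ₀/ω)·sinh
numerator   = 0.2764 − (0.0333)·2.252712 − (0.5315/3.4652)·2.018591 = -0.108231
denominator = 1 − 2.252712 = -1.252712
p = -0.108231 / -1.252712 = 0.0864

p = 0.0864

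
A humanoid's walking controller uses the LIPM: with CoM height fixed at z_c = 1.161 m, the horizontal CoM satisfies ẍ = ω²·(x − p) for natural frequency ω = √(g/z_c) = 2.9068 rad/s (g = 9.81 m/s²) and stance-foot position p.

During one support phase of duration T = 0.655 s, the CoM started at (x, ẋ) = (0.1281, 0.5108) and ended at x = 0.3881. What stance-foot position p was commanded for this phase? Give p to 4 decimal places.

ωT = 2.9068·0.655 = 1.903954; cosh(ωT) = 3.430681, sinh(ωT) = 3.281702
x(T) = p + (x₀−p)·cosh(ωT) + (ẋ₀/ω)·sinh(ωT) ⇒ p·(1 − cosh) = x(T) − x₀·cosh − (ẋ₀/ω)·sinh
numerator   = 0.3881 − (0.1281)·3.430681 − (0.5108/2.9068)·3.281702 = -0.628050
denominator = 1 − 3.430681 = -2.430681
p = -0.628050 / -2.430681 = 0.2584

p = 0.2584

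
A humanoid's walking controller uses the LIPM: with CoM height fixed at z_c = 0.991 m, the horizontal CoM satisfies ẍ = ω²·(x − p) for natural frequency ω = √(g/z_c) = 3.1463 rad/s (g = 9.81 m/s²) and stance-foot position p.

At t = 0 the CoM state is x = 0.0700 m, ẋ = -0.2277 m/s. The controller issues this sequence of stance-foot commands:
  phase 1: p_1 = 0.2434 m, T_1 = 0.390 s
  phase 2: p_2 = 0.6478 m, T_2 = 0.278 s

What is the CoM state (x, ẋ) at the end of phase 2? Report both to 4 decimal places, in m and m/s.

x = -0.9328, ẋ = -4.4037

phase 1: p=0.2434, T=0.390, ωT=1.227057, cosh=1.852165, sinh=1.559011; start (x,ẋ)=(0.070000, -0.227700) → end (x,ẋ)=(-0.190592, -1.272285)
phase 2: p=0.6478, T=0.278, ωT=0.874671, cosh=1.407543, sinh=0.990544; start (x,ẋ)=(-0.190592, -1.272285) → end (x,ẋ)=(-0.932824, -4.403686)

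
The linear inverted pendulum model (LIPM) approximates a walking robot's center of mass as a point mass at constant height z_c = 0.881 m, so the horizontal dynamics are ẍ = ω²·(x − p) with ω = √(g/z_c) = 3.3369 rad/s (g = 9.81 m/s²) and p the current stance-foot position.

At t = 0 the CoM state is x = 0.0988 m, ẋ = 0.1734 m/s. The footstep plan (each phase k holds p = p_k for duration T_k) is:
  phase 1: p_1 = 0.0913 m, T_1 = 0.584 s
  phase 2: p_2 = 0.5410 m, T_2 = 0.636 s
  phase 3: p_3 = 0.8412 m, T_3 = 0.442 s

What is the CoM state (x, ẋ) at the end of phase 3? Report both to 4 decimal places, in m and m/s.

x = -0.4442, ẋ = -4.0183

phase 1: p=0.0913, T=0.584, ωT=1.948750, cosh=3.581178, sinh=3.438726; start (x,ẋ)=(0.098800, 0.173400) → end (x,ẋ)=(0.296850, 0.707036)
phase 2: p=0.5410, T=0.636, ωT=2.122268, cosh=4.234908, sinh=4.115149; start (x,ẋ)=(0.296850, 0.707036) → end (x,ẋ)=(0.378983, -0.358392)
phase 3: p=0.8412, T=0.442, ωT=1.474910, cosh=2.299720, sinh=2.070921; start (x,ẋ)=(0.378983, -0.358392) → end (x,ẋ)=(-0.444192, -4.018332)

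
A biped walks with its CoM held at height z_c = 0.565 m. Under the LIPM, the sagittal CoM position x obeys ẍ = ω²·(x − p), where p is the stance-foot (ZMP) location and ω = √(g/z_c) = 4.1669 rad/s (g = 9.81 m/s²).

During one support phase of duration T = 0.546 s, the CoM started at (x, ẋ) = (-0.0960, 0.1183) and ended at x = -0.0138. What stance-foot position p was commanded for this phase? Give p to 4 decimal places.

ωT = 4.1669·0.546 = 2.275127; cosh(ωT) = 4.915971, sinh(ωT) = 4.813187
x(T) = p + (x₀−p)·cosh(ωT) + (ẋ₀/ω)·sinh(ωT) ⇒ p·(1 − cosh) = x(T) − x₀·cosh − (ẋ₀/ω)·sinh
numerator   = -0.0138 − (-0.0960)·4.915971 − (0.1183/4.1669)·4.813187 = 0.321485
denominator = 1 − 4.915971 = -3.915971
p = 0.321485 / -3.915971 = -0.0821

p = -0.0821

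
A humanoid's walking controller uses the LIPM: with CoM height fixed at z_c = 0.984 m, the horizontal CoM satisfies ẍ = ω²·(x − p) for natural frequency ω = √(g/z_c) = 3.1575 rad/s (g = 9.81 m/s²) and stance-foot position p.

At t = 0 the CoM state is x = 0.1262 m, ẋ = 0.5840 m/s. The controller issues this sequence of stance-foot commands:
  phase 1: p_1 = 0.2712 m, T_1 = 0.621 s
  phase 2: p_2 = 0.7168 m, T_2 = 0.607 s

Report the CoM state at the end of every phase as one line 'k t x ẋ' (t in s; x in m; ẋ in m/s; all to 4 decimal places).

1 0.6210 0.3899 0.5215
2 1.2280 0.1310 -1.6212

phase 1: p=0.2712, T=0.621, ωT=1.960808, cosh=3.622903, sinh=3.482159; start (x,ẋ)=(0.126200, 0.584000) → end (x,ẋ)=(0.389927, 0.521513)
phase 2: p=0.7168, T=0.607, ωT=1.916602, cosh=3.472465, sinh=3.325359; start (x,ẋ)=(0.389927, 0.521513) → end (x,ẋ)=(0.130981, -1.621176)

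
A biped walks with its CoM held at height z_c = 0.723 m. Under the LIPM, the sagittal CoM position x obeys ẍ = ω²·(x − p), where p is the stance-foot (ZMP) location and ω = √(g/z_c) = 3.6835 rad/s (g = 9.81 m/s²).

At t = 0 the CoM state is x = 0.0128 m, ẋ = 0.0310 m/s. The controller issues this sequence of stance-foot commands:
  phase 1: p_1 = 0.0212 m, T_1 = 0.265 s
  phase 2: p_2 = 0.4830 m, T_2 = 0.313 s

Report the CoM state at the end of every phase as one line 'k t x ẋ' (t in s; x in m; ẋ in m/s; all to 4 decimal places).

1 0.2650 0.0181 0.0117
2 0.5780 -0.3222 -2.4216

phase 1: p=0.0212, T=0.265, ωT=0.976128, cosh=1.515463, sinh=1.138695; start (x,ẋ)=(0.012800, 0.031000) → end (x,ẋ)=(0.018053, 0.011747)
phase 2: p=0.4830, T=0.313, ωT=1.152935, cosh=1.741593, sinh=1.425884; start (x,ẋ)=(0.018053, 0.011747) → end (x,ẋ)=(-0.322201, -2.421557)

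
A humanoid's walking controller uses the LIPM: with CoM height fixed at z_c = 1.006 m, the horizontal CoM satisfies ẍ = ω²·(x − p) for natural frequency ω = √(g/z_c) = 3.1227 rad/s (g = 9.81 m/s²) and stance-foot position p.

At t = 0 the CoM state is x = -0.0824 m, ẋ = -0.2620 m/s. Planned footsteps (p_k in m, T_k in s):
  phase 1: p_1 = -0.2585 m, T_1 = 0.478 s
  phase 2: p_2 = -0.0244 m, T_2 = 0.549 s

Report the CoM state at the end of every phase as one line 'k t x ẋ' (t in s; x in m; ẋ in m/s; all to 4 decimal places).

1 0.4780 -0.0242 0.5492
2 1.0270 0.4487 1.5761

phase 1: p=-0.2585, T=0.478, ωT=1.492651, cosh=2.336824, sinh=2.112048; start (x,ẋ)=(-0.082400, -0.262000) → end (x,ẋ)=(-0.024190, 0.549183)
phase 2: p=-0.0244, T=0.549, ωT=1.714362, cosh=2.866606, sinh=2.686527; start (x,ẋ)=(-0.024190, 0.549183) → end (x,ẋ)=(0.448677, 1.576055)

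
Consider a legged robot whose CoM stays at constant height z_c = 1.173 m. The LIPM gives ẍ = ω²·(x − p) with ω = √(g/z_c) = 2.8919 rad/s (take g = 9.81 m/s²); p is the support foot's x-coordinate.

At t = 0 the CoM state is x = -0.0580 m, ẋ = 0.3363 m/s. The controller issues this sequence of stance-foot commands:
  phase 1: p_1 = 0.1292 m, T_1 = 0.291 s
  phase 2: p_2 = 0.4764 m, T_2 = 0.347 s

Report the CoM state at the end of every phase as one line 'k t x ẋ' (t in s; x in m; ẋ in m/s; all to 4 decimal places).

phase 1: p=0.1292, T=0.291, ωT=0.841543, cosh=1.375494, sinh=0.944449; start (x,ẋ)=(-0.058000, 0.336300) → end (x,ẋ)=(-0.018462, -0.048712)
phase 2: p=0.4764, T=0.347, ωT=1.003489, cosh=1.547191, sinh=1.180593; start (x,ẋ)=(-0.018462, -0.048712) → end (x,ẋ)=(-0.309132, -1.764903)

1 0.2910 -0.0185 -0.0487
2 0.6380 -0.3091 -1.7649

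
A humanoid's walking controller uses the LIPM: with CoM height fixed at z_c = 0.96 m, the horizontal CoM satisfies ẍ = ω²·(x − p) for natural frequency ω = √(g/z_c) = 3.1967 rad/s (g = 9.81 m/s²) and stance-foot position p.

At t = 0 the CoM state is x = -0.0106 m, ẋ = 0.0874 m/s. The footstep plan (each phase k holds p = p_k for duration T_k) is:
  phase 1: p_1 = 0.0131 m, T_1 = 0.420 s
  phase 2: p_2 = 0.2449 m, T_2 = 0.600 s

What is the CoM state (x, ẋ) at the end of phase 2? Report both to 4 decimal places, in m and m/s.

phase 1: p=0.0131, T=0.420, ωT=1.342614, cosh=2.045101, sinh=1.783939; start (x,ẋ)=(-0.010600, 0.087400) → end (x,ẋ)=(0.013405, 0.043587)
phase 2: p=0.2449, T=0.600, ωT=1.918020, cosh=3.477182, sinh=3.330284; start (x,ẋ)=(0.013405, 0.043587) → end (x,ẋ)=(-0.514641, -2.312913)

x = -0.5146, ẋ = -2.3129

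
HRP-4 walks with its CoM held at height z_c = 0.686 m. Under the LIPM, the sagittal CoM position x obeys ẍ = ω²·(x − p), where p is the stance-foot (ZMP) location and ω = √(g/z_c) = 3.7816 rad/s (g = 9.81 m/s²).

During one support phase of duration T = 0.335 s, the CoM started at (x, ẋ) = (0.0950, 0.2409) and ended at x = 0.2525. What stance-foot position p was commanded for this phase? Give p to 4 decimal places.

p = 0.0367

ωT = 3.7816·0.335 = 1.266836; cosh(ωT) = 1.915663, sinh(ωT) = 1.633941
x(T) = p + (x₀−p)·cosh(ωT) + (ẋ₀/ω)·sinh(ωT) ⇒ p·(1 − cosh) = x(T) − x₀·cosh − (ẋ₀/ω)·sinh
numerator   = 0.2525 − (0.0950)·1.915663 − (0.2409/3.7816)·1.633941 = -0.033575
denominator = 1 − 1.915663 = -0.915663
p = -0.033575 / -0.915663 = 0.0367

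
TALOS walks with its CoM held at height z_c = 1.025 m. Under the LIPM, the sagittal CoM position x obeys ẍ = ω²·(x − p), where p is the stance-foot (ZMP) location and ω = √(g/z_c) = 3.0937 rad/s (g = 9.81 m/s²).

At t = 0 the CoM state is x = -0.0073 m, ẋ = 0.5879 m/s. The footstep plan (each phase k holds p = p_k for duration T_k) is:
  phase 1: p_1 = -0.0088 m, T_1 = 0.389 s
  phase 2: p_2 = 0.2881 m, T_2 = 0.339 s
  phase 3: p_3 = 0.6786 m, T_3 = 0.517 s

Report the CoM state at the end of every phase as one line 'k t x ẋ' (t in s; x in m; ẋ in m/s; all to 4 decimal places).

1 0.3890 0.2820 1.0746
2 0.7280 0.7131 1.6980
3 1.2450 2.0705 4.6275

phase 1: p=-0.0088, T=0.389, ωT=1.203449, cosh=1.815873, sinh=1.515716; start (x,ẋ)=(-0.007300, 0.587900) → end (x,ẋ)=(0.281957, 1.074585)
phase 2: p=0.2881, T=0.339, ωT=1.048764, cosh=1.602246, sinh=1.251876; start (x,ẋ)=(0.281957, 1.074585) → end (x,ẋ)=(0.713092, 1.697960)
phase 3: p=0.6786, T=0.517, ωT=1.599443, cosh=2.576141, sinh=2.374132; start (x,ẋ)=(0.713092, 1.697960) → end (x,ẋ)=(2.070487, 4.627528)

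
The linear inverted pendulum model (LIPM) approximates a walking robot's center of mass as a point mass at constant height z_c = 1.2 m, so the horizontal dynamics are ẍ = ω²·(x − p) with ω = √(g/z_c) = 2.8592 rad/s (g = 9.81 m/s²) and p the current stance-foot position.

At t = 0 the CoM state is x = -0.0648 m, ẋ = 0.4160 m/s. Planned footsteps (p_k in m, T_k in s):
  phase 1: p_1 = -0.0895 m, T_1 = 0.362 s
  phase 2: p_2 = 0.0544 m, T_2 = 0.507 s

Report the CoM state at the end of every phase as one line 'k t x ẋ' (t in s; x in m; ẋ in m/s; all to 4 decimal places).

phase 1: p=-0.0895, T=0.362, ωT=1.035030, cosh=1.585204, sinh=1.229988; start (x,ẋ)=(-0.064800, 0.416000) → end (x,ẋ)=(0.128612, 0.746309)
phase 2: p=0.0544, T=0.507, ωT=1.449614, cosh=2.248066, sinh=2.013405; start (x,ẋ)=(0.128612, 0.746309) → end (x,ẋ)=(0.746773, 2.104970)

1 0.3620 0.1286 0.7463
2 0.8690 0.7468 2.1050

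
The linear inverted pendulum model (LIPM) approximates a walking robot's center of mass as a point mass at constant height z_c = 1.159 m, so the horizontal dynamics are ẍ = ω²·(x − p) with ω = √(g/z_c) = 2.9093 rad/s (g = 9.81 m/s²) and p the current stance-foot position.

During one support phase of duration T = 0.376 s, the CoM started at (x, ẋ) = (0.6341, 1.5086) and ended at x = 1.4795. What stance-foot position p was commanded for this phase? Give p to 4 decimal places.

ωT = 2.9093·0.376 = 1.093897; cosh(ωT) = 1.660398, sinh(ωT) = 1.325489
x(T) = p + (x₀−p)·cosh(ωT) + (ẋ₀/ω)·sinh(ωT) ⇒ p·(1 − cosh) = x(T) − x₀·cosh − (ẋ₀/ω)·sinh
numerator   = 1.4795 − (0.6341)·1.660398 − (1.5086/2.9093)·1.325489 = -0.260683
denominator = 1 − 1.660398 = -0.660398
p = -0.260683 / -0.660398 = 0.3947

p = 0.3947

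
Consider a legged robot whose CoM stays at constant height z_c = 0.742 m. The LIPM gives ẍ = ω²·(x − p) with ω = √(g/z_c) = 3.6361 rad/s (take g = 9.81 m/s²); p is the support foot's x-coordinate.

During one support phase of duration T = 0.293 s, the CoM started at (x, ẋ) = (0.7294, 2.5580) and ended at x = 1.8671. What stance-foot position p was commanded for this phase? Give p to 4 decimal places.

p = 0.3473

ωT = 3.6361·0.293 = 1.065377; cosh(ωT) = 1.623266, sinh(ωT) = 1.278668
x(T) = p + (x₀−p)·cosh(ωT) + (ẋ₀/ω)·sinh(ωT) ⇒ p·(1 − cosh) = x(T) − x₀·cosh − (ẋ₀/ω)·sinh
numerator   = 1.8671 − (0.7294)·1.623266 − (2.5580/3.6361)·1.278668 = -0.216454
denominator = 1 − 1.623266 = -0.623266
p = -0.216454 / -0.623266 = 0.3473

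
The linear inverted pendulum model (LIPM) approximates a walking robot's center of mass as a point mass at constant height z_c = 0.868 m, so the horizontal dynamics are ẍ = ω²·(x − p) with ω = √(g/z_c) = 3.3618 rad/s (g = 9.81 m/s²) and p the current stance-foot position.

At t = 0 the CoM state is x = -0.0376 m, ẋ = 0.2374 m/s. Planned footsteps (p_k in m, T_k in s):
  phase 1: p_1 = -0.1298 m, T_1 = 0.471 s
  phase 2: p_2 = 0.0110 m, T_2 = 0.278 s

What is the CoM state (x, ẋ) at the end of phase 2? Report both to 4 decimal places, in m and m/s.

x = 0.8147, ẋ = 2.8820

phase 1: p=-0.1298, T=0.471, ωT=1.583408, cosh=2.538402, sinh=2.333127; start (x,ẋ)=(-0.037600, 0.237400) → end (x,ẋ)=(0.268999, 1.325788)
phase 2: p=0.0110, T=0.278, ωT=0.934580, cosh=1.469448, sinh=1.076697; start (x,ẋ)=(0.268999, 1.325788) → end (x,ẋ)=(0.814731, 2.882039)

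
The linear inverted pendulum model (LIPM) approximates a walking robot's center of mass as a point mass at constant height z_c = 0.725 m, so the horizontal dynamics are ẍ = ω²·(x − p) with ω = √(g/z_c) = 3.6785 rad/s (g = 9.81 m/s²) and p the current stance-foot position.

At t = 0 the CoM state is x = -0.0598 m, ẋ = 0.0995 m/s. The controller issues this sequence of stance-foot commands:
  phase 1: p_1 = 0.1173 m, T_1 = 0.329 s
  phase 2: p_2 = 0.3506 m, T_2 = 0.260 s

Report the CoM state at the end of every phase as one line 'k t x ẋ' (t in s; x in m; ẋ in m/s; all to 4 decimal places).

1 0.3290 -0.1648 -0.8138
2 0.5890 -0.6644 -3.3178

phase 1: p=0.1173, T=0.329, ωT=1.210227, cosh=1.826187, sinh=1.528057; start (x,ẋ)=(-0.059800, 0.099500) → end (x,ẋ)=(-0.164785, -0.813766)
phase 2: p=0.3506, T=0.260, ωT=0.956410, cosh=1.493304, sinh=1.109034; start (x,ẋ)=(-0.164785, -0.813766) → end (x,ẋ)=(-0.664370, -3.317755)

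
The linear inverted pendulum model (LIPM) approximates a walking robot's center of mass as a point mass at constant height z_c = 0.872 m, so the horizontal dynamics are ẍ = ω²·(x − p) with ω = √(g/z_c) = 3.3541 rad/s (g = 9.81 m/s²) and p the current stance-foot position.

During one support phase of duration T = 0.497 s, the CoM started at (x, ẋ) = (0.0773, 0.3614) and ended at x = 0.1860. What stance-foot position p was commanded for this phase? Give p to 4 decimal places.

ωT = 3.3541·0.497 = 1.666988; cosh(ωT) = 2.742503, sinh(ωT) = 2.553688
x(T) = p + (x₀−p)·cosh(ωT) + (ẋ₀/ω)·sinh(ωT) ⇒ p·(1 − cosh) = x(T) − x₀·cosh − (ẋ₀/ω)·sinh
numerator   = 0.1860 − (0.0773)·2.742503 − (0.3614/3.3541)·2.553688 = -0.301152
denominator = 1 − 2.742503 = -1.742503
p = -0.301152 / -1.742503 = 0.1728

p = 0.1728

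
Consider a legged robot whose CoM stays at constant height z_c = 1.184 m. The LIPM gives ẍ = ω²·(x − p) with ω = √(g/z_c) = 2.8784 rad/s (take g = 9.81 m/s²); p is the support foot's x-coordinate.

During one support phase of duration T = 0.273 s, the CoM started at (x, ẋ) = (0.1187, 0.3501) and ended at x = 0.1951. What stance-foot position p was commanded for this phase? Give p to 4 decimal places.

p = 0.2089

ωT = 2.8784·0.273 = 0.785803; cosh(ωT) = 1.324961, sinh(ωT) = 0.869208
x(T) = p + (x₀−p)·cosh(ωT) + (ẋ₀/ω)·sinh(ωT) ⇒ p·(1 − cosh) = x(T) − x₀·cosh − (ẋ₀/ω)·sinh
numerator   = 0.1951 − (0.1187)·1.324961 − (0.3501/2.8784)·0.869208 = -0.067895
denominator = 1 − 1.324961 = -0.324961
p = -0.067895 / -0.324961 = 0.2089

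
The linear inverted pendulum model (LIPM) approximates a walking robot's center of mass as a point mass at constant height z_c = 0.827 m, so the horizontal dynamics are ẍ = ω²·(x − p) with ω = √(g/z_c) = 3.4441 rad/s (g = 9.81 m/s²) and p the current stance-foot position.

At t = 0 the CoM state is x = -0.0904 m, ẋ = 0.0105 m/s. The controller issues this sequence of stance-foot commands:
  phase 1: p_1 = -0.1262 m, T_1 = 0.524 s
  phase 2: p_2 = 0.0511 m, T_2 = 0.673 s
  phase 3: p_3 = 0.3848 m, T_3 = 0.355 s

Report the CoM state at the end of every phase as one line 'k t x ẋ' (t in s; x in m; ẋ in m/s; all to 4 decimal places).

phase 1: p=-0.1262, T=0.524, ωT=1.804708, cosh=3.121361, sinh=2.956838; start (x,ẋ)=(-0.090400, 0.010500) → end (x,ẋ)=(-0.005441, 0.397349)
phase 2: p=0.0511, T=0.673, ωT=2.317879, cosh=5.126300, sinh=5.027818; start (x,ẋ)=(-0.005441, 0.397349) → end (x,ẋ)=(0.341319, 1.057851)
phase 3: p=0.3848, T=0.355, ωT=1.222655, cosh=1.845321, sinh=1.550874; start (x,ẋ)=(0.341319, 1.057851) → end (x,ẋ)=(0.780912, 1.719825)

1 0.5240 -0.0054 0.3973
2 1.1970 0.3413 1.0579
3 1.5520 0.7809 1.7198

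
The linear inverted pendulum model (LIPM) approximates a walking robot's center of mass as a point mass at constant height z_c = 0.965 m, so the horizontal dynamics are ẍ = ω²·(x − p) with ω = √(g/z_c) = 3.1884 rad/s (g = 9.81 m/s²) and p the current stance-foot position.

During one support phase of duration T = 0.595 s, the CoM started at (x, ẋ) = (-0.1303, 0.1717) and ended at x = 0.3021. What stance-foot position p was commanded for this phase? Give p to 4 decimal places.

p = -0.2370

ωT = 3.1884·0.595 = 1.897098; cosh(ωT) = 3.408262, sinh(ωT) = 3.258258
x(T) = p + (x₀−p)·cosh(ωT) + (ẋ₀/ω)·sinh(ωT) ⇒ p·(1 − cosh) = x(T) − x₀·cosh − (ẋ₀/ω)·sinh
numerator   = 0.3021 − (-0.1303)·3.408262 − (0.1717/3.1884)·3.258258 = 0.570735
denominator = 1 − 3.408262 = -2.408262
p = 0.570735 / -2.408262 = -0.2370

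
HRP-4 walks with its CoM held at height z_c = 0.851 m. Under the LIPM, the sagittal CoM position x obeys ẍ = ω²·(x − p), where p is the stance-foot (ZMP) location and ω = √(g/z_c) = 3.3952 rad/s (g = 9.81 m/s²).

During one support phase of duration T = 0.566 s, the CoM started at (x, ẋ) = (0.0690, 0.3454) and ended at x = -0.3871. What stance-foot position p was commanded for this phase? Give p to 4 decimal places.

p = 0.3888

ωT = 3.3952·0.566 = 1.921683; cosh(ωT) = 3.489405, sinh(ωT) = 3.343044
x(T) = p + (x₀−p)·cosh(ωT) + (ẋ₀/ω)·sinh(ωT) ⇒ p·(1 − cosh) = x(T) − x₀·cosh − (ẋ₀/ω)·sinh
numerator   = -0.3871 − (0.0690)·3.489405 − (0.3454/3.3952)·3.343044 = -0.967963
denominator = 1 − 3.489405 = -2.489405
p = -0.967963 / -2.489405 = 0.3888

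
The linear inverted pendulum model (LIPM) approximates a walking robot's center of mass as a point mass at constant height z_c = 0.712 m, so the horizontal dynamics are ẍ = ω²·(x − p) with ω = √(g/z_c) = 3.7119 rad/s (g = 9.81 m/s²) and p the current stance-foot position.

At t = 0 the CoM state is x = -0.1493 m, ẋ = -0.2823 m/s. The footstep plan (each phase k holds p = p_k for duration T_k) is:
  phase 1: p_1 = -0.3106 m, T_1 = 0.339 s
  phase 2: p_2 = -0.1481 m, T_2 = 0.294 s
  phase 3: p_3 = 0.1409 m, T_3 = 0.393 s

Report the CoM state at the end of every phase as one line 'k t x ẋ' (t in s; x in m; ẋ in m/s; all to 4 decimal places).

1 0.3390 -0.1269 0.4317
2 0.6330 0.0407 0.8194
3 1.0260 0.3629 1.1010

phase 1: p=-0.3106, T=0.339, ωT=1.258334, cosh=1.901840, sinh=1.617713; start (x,ẋ)=(-0.149300, -0.282300) → end (x,ẋ)=(-0.126865, 0.431683)
phase 2: p=-0.1481, T=0.294, ωT=1.091299, cosh=1.656960, sinh=1.321179; start (x,ẋ)=(-0.126865, 0.431683) → end (x,ẋ)=(0.040735, 0.819422)
phase 3: p=0.1409, T=0.393, ωT=1.458777, cosh=2.266608, sinh=2.034087; start (x,ẋ)=(0.040735, 0.819422) → end (x,ẋ)=(0.362902, 1.101032)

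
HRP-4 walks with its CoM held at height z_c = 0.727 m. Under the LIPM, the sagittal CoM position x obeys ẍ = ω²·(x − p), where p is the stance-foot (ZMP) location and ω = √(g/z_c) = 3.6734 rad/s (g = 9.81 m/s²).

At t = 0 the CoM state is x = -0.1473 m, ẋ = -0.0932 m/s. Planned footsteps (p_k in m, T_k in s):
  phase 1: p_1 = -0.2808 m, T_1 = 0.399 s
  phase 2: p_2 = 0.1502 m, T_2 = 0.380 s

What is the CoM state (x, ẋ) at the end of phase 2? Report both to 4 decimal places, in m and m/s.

x = 0.1766, ẋ = 0.4557

phase 1: p=-0.2808, T=0.399, ωT=1.465687, cosh=2.280717, sinh=2.049798; start (x,ẋ)=(-0.147300, -0.093200) → end (x,ẋ)=(-0.028331, 0.792656)
phase 2: p=0.1502, T=0.380, ωT=1.395892, cosh=2.143094, sinh=1.895482; start (x,ẋ)=(-0.028331, 0.792656) → end (x,ẋ)=(0.176604, 0.455650)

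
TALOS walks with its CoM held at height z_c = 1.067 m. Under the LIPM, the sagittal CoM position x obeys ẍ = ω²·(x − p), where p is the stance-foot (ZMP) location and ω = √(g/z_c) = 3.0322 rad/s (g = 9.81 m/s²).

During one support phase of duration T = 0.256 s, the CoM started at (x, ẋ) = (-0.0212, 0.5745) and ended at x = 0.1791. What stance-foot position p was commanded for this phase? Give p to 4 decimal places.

ωT = 3.0322·0.256 = 0.776243; cosh(ωT) = 1.316712, sinh(ωT) = 0.856580
x(T) = p + (x₀−p)·cosh(ωT) + (ẋ₀/ω)·sinh(ωT) ⇒ p·(1 − cosh) = x(T) − x₀·cosh − (ẋ₀/ω)·sinh
numerator   = 0.1791 − (-0.0212)·1.316712 − (0.5745/3.0322)·0.856580 = 0.044721
denominator = 1 − 1.316712 = -0.316712
p = 0.044721 / -0.316712 = -0.1412

p = -0.1412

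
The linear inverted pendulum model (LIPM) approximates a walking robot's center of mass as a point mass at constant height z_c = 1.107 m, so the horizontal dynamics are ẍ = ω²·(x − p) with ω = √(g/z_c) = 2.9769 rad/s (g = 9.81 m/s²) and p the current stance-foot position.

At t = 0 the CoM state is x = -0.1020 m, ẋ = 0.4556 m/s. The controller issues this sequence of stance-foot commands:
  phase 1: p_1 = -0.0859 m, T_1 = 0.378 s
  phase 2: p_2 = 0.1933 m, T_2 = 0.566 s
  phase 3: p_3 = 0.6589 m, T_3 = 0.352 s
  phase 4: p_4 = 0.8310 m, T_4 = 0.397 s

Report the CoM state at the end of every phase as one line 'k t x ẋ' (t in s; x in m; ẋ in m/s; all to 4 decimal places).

phase 1: p=-0.0859, T=0.378, ωT=1.125268, cosh=1.702804, sinh=1.378239; start (x,ẋ)=(-0.102000, 0.455600) → end (x,ẋ)=(0.097618, 0.709741)
phase 2: p=0.1933, T=0.566, ωT=1.684925, cosh=2.788753, sinh=2.603295; start (x,ẋ)=(0.097618, 0.709741) → end (x,ẋ)=(0.547133, 1.237779)
phase 3: p=0.6589, T=0.352, ωT=1.047869, cosh=1.601126, sinh=1.250442; start (x,ẋ)=(0.547133, 1.237779) → end (x,ẋ)=(0.999874, 1.565794)
phase 4: p=0.8310, T=0.397, ωT=1.181829, cosh=1.783525, sinh=1.476808; start (x,ẋ)=(0.999874, 1.565794) → end (x,ẋ)=(1.908964, 3.535054)

1 0.3780 0.0976 0.7097
2 0.9440 0.5471 1.2378
3 1.2960 0.9999 1.5658
4 1.6930 1.9090 3.5351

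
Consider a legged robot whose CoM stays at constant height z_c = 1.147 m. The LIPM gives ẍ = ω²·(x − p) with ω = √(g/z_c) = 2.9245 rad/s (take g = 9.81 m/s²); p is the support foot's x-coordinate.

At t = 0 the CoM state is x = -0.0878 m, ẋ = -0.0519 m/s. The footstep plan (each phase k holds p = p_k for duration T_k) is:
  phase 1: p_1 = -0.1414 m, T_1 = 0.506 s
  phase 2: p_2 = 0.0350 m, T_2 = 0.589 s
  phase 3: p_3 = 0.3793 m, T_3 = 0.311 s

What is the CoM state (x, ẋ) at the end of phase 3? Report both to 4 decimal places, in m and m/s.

phase 1: p=-0.1414, T=0.506, ωT=1.479797, cosh=2.309869, sinh=2.082185; start (x,ẋ)=(-0.087800, -0.051900) → end (x,ẋ)=(-0.054543, 0.206507)
phase 2: p=0.0350, T=0.589, ωT=1.722530, cosh=2.888646, sinh=2.710032; start (x,ẋ)=(-0.054543, 0.206507) → end (x,ẋ)=(-0.032295, -0.113145)
phase 3: p=0.3793, T=0.311, ωT=0.909520, cosh=1.442923, sinh=1.040206; start (x,ẋ)=(-0.032295, -0.113145) → end (x,ẋ)=(-0.254844, -1.415364)

x = -0.2548, ẋ = -1.4154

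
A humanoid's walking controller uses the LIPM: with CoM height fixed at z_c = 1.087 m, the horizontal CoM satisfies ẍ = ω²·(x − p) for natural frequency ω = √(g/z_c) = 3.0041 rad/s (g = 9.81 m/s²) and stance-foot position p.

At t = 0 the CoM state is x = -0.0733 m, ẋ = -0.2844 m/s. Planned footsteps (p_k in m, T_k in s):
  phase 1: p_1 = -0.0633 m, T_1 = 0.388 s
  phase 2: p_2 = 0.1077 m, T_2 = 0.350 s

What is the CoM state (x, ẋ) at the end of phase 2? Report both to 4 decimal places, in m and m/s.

phase 1: p=-0.0633, T=0.388, ωT=1.165591, cosh=1.759778, sinh=1.448040; start (x,ẋ)=(-0.073300, -0.284400) → end (x,ẋ)=(-0.217985, -0.543981)
phase 2: p=0.1077, T=0.350, ωT=1.051435, cosh=1.605595, sinh=1.256159; start (x,ẋ)=(-0.217985, -0.543981) → end (x,ẋ)=(-0.642683, -2.102427)

x = -0.6427, ẋ = -2.1024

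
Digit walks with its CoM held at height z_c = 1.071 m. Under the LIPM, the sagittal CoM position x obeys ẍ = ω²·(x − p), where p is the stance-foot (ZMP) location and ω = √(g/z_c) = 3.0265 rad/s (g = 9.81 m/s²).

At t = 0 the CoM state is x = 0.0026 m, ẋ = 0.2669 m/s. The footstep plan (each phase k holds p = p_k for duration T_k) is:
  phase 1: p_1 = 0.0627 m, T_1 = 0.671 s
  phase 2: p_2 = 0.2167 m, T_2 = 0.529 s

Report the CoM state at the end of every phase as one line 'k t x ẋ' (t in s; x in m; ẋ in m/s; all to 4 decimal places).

1 0.6710 0.1600 0.3533
2 1.2000 0.3480 0.5033

phase 1: p=0.0627, T=0.671, ωT=2.030782, cosh=3.875636, sinh=3.744403; start (x,ẋ)=(0.002600, 0.266900) → end (x,ẋ)=(0.159984, 0.353328)
phase 2: p=0.2167, T=0.529, ωT=1.601019, cosh=2.579885, sinh=2.378194; start (x,ẋ)=(0.159984, 0.353328) → end (x,ẋ)=(0.348022, 0.503329)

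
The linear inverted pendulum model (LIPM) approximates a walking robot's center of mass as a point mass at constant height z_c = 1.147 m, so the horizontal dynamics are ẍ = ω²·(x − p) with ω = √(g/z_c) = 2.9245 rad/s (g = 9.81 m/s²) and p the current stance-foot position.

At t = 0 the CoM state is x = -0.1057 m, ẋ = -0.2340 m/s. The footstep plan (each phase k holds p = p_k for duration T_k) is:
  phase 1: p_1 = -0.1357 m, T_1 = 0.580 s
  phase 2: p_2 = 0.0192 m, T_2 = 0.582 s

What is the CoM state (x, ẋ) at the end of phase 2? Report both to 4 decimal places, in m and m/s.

phase 1: p=-0.1357, T=0.580, ωT=1.696210, cosh=2.818309, sinh=2.634932; start (x,ẋ)=(-0.105700, -0.234000) → end (x,ẋ)=(-0.261981, -0.428309)
phase 2: p=0.0192, T=0.582, ωT=1.702059, cosh=2.833769, sinh=2.651461; start (x,ẋ)=(-0.261981, -0.428309) → end (x,ẋ)=(-1.165923, -3.394063)

x = -1.1659, ẋ = -3.3941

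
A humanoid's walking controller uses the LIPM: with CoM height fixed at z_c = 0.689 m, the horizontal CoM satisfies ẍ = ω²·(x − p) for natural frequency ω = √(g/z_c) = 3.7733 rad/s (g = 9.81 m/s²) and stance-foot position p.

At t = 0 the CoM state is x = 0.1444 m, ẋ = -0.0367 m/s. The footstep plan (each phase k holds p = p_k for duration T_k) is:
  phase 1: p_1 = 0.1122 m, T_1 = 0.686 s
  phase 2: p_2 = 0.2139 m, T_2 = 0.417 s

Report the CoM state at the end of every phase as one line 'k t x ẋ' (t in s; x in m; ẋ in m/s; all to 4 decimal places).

phase 1: p=0.1122, T=0.686, ωT=2.588484, cosh=6.692355, sinh=6.617221; start (x,ẋ)=(0.144400, -0.036700) → end (x,ẋ)=(0.263333, 0.558385)
phase 2: p=0.2139, T=0.417, ωT=1.573466, cosh=2.515331, sinh=2.308006; start (x,ẋ)=(0.263333, 0.558385) → end (x,ẋ)=(0.679787, 1.835026)

1 0.6860 0.2633 0.5584
2 1.1030 0.6798 1.8350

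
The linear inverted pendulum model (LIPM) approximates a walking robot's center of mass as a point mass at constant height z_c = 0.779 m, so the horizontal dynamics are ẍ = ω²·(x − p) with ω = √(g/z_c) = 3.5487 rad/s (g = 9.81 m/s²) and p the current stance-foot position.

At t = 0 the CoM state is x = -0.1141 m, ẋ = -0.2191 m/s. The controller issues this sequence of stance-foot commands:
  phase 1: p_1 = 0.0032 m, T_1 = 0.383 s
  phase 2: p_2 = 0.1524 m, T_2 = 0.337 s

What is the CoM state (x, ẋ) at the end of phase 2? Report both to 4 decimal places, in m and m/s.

x = -1.2713, ẋ = -4.8769

phase 1: p=0.0032, T=0.383, ωT=1.359152, cosh=2.074885, sinh=1.818006; start (x,ẋ)=(-0.114100, -0.219100) → end (x,ẋ)=(-0.352429, -1.211375)
phase 2: p=0.1524, T=0.337, ωT=1.195912, cosh=1.804500, sinh=1.502072; start (x,ẋ)=(-0.352429, -1.211375) → end (x,ẋ)=(-1.271308, -4.876870)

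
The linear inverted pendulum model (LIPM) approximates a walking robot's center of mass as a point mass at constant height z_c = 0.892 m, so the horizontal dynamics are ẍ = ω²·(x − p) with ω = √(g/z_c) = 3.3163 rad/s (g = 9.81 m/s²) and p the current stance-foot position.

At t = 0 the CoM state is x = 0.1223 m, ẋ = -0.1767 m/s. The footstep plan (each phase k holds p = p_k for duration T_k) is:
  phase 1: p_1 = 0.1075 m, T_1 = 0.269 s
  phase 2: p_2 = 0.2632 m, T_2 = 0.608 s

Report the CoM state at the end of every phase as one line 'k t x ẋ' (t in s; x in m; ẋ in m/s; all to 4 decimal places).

phase 1: p=0.1075, T=0.269, ωT=0.892085, cosh=1.425006, sinh=1.015205; start (x,ẋ)=(0.122300, -0.176700) → end (x,ẋ)=(0.074498, -0.201971)
phase 2: p=0.2632, T=0.608, ωT=2.016310, cosh=3.821854, sinh=3.688708; start (x,ẋ)=(0.074498, -0.201971) → end (x,ẋ)=(-0.682645, -3.080274)

1 0.2690 0.0745 -0.2020
2 0.8770 -0.6826 -3.0803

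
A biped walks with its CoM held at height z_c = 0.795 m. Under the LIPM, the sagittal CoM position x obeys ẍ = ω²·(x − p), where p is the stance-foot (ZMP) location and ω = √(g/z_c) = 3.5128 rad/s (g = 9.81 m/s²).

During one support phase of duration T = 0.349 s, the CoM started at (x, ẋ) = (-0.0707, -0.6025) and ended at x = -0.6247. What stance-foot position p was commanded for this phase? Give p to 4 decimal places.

ωT = 3.5128·0.349 = 1.225967; cosh(ωT) = 1.850467, sinh(ωT) = 1.556993
x(T) = p + (x₀−p)·cosh(ωT) + (ẋ₀/ω)·sinh(ωT) ⇒ p·(1 − cosh) = x(T) − x₀·cosh − (ẋ₀/ω)·sinh
numerator   = -0.6247 − (-0.0707)·1.850467 − (-0.6025/3.5128)·1.556993 = -0.226823
denominator = 1 − 1.850467 = -0.850467
p = -0.226823 / -0.850467 = 0.2667

p = 0.2667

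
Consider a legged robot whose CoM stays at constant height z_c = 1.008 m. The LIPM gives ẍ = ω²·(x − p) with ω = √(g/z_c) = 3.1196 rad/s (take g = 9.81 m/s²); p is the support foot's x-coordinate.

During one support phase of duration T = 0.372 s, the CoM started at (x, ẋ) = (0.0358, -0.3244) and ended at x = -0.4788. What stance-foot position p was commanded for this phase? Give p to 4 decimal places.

ωT = 3.1196·0.372 = 1.160491; cosh(ωT) = 1.752416, sinh(ωT) = 1.439084
x(T) = p + (x₀−p)·cosh(ωT) + (ẋ₀/ω)·sinh(ωT) ⇒ p·(1 − cosh) = x(T) − x₀·cosh − (ẋ₀/ω)·sinh
numerator   = -0.4788 − (0.0358)·1.752416 − (-0.3244/3.1196)·1.439084 = -0.391889
denominator = 1 − 1.752416 = -0.752416
p = -0.391889 / -0.752416 = 0.5208

p = 0.5208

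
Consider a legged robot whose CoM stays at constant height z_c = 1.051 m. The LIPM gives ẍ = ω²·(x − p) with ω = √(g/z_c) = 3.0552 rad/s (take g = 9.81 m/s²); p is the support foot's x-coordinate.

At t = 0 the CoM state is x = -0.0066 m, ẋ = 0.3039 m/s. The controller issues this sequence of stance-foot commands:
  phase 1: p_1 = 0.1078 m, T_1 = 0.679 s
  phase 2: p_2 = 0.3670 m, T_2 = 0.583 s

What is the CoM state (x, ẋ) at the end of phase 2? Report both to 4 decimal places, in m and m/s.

phase 1: p=0.1078, T=0.679, ωT=2.074481, cosh=4.043017, sinh=3.917395; start (x,ẋ)=(-0.006600, 0.303900) → end (x,ẋ)=(0.034941, -0.140515)
phase 2: p=0.3670, T=0.583, ωT=1.781182, cosh=3.052653, sinh=2.884214; start (x,ẋ)=(0.034941, -0.140515) → end (x,ẋ)=(-0.779311, -3.354996)

x = -0.7793, ẋ = -3.3550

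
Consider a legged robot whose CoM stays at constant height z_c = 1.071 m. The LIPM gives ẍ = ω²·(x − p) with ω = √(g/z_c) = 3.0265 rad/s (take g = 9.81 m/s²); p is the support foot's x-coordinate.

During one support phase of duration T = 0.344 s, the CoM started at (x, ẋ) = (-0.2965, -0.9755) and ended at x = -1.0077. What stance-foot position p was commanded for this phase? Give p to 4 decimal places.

ωT = 3.0265·0.344 = 1.041116; cosh(ωT) = 1.592718, sinh(ωT) = 1.239658
x(T) = p + (x₀−p)·cosh(ωT) + (ẋ₀/ω)·sinh(ωT) ⇒ p·(1 − cosh) = x(T) − x₀·cosh − (ẋ₀/ω)·sinh
numerator   = -1.0077 − (-0.2965)·1.592718 − (-0.9755/3.0265)·1.239658 = -0.135893
denominator = 1 − 1.592718 = -0.592718
p = -0.135893 / -0.592718 = 0.2293

p = 0.2293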